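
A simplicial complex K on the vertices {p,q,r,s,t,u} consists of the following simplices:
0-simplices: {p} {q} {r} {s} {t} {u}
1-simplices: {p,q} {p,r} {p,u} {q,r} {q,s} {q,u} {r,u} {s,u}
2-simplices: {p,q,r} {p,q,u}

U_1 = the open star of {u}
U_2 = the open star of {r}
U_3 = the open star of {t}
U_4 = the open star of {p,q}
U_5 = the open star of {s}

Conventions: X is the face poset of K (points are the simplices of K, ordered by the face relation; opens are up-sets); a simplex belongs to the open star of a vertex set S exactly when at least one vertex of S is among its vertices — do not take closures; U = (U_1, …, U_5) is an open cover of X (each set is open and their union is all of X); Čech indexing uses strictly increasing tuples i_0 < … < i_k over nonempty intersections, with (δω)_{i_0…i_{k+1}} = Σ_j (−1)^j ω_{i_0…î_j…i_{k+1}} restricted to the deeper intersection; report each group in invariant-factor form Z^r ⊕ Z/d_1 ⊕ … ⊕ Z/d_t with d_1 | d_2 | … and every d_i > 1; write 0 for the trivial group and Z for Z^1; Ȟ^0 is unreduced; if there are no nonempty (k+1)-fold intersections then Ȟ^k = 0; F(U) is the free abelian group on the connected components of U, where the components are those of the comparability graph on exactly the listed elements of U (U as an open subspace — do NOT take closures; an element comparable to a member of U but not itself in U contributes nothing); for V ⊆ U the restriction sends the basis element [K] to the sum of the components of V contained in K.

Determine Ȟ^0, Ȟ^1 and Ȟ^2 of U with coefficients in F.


Ȟ^0 = Z^2; Ȟ^1 = Z^2; Ȟ^2 = 0

nerve simplices:
  U1={{u},{p,u},{q,u},{r,u},{s,u},{p,q,u}} U2={{r},{p,r},{q,r},{r,u},{p,q,r}} U3={{t}} U4={{p},{q},{p,q},{p,r},{p,u},{q,r},{q,s},{q,u},{p,q,r},{p,q,u}} U5={{s},{q,s},{s,u}}
  U12={{r,u}} U14={{p,u},{q,u},{p,q,u}} U15={{s,u}} U24={{p,r},{q,r},{p,q,r}} U45={{q,s}}
components per intersection:
  U1: {{u},{p,u},{q,u},{r,u},{s,u},{p,q,u}}
  U2: {{r},{p,r},{q,r},{r,u},{p,q,r}}
  U3: {{t}}
  U4: {{p},{q},{p,q},{p,r},{p,u},{q,r},{q,s},{q,u},{p,q,r},{p,q,u}}
  U5: {{s},{q,s},{s,u}}
  U12: {{r,u}}
  U14: {{p,u},{q,u},{p,q,u}}
  U15: {{s,u}}
  U24: {{p,r},{q,r},{p,q,r}}
  U45: {{q,s}}
C dims 5,5; δ0: rk 3, SNF 1^3
degree 0: 5−3−0 = 2 → Ȟ^0 ≅ Z^2
degree 1: 5−0−3 = 2 → Ȟ^1 ≅ Z^2
degree 2: 0−0−0 = 0 → Ȟ^2 ≅ 0


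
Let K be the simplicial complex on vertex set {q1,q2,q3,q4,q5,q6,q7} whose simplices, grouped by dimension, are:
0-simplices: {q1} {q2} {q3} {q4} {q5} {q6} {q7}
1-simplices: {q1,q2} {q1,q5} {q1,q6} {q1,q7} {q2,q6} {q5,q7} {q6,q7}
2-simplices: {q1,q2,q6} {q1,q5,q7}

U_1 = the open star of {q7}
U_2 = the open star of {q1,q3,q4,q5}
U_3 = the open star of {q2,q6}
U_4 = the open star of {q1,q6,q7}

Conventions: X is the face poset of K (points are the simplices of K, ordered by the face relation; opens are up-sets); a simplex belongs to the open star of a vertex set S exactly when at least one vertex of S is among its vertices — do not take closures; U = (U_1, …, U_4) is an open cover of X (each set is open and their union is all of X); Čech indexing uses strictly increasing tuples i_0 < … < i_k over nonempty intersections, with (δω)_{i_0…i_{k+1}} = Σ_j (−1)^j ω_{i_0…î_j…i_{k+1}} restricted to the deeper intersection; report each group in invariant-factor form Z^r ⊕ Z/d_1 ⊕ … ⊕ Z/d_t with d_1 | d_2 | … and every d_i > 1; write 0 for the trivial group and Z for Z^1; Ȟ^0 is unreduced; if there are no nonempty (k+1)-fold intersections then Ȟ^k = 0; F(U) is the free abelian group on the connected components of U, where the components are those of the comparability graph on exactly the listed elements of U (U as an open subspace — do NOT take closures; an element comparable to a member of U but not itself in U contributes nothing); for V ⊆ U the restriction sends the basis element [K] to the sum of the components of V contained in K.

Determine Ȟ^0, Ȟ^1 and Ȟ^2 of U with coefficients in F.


Ȟ^0 = Z^3,  Ȟ^1 = 0,  Ȟ^2 = 0

nonempty overlaps:
  U1={{q7},{q1,q7},{q5,q7},{q6,q7},{q1,q5,q7}} U2={{q1},{q3},{q4},{q5},{q1,q2},{q1,q5},{q1,q6},{q1,q7},{q5,q7},{q1,q2,q6},{q1,q5,q7}} U3={{q2},{q6},{q1,q2},{q1,q6},{q2,q6},{q6,q7},{q1,q2,q6}} U4={{q1},{q6},{q7},{q1,q2},{q1,q5},{q1,q6},{q1,q7},{q2,q6},{q5,q7},{q6,q7},{q1,q2,q6},{q1,q5,q7}}
  U12={{q1,q7},{q5,q7},{q1,q5,q7}} U13={{q6,q7}} U14={{q7},{q1,q7},{q5,q7},{q6,q7},{q1,q5,q7}} U23={{q1,q2},{q1,q6},{q1,q2,q6}} U24={{q1},{q1,q2},{q1,q5},{q1,q6},{q1,q7},{q5,q7},{q1,q2,q6},{q1,q5,q7}} U34={{q6},{q1,q2},{q1,q6},{q2,q6},{q6,q7},{q1,q2,q6}}
  U124={{q1,q7},{q5,q7},{q1,q5,q7}} U134={{q6,q7}} U234={{q1,q2},{q1,q6},{q1,q2,q6}}
components per intersection:
  U1: {{q7},{q1,q7},{q5,q7},{q6,q7},{q1,q5,q7}}
  U2: {{q1},{q5},{q1,q2},{q1,q5},{q1,q6},{q1,q7},{q5,q7},{q1,q2,q6},{q1,q5,q7}} {{q3}} {{q4}}
  U3: {{q2},{q6},{q1,q2},{q1,q6},{q2,q6},{q6,q7},{q1,q2,q6}}
  U4: {{q1},{q6},{q7},{q1,q2},{q1,q5},{q1,q6},{q1,q7},{q2,q6},{q5,q7},{q6,q7},{q1,q2,q6},{q1,q5,q7}}
  U12: {{q1,q7},{q5,q7},{q1,q5,q7}}
  U13: {{q6,q7}}
  U14: {{q7},{q1,q7},{q5,q7},{q6,q7},{q1,q5,q7}}
  U23: {{q1,q2},{q1,q6},{q1,q2,q6}}
  U24: {{q1},{q1,q2},{q1,q5},{q1,q6},{q1,q7},{q5,q7},{q1,q2,q6},{q1,q5,q7}}
  U34: {{q6},{q1,q2},{q1,q6},{q2,q6},{q6,q7},{q1,q2,q6}}
  U124: {{q1,q7},{q5,q7},{q1,q5,q7}}
  U134: {{q6,q7}}
  U234: {{q1,q2},{q1,q6},{q1,q2,q6}}
C dims 6,6,3; δ0: rk 3, SNF 1^3; δ1: rk 3, SNF 1^3
degree 0: 6−3−0 = 3 → Ȟ^0 ≅ Z^3
degree 1: 6−3−3 = 0 → Ȟ^1 ≅ 0
degree 2: 3−0−3 = 0 → Ȟ^2 ≅ 0


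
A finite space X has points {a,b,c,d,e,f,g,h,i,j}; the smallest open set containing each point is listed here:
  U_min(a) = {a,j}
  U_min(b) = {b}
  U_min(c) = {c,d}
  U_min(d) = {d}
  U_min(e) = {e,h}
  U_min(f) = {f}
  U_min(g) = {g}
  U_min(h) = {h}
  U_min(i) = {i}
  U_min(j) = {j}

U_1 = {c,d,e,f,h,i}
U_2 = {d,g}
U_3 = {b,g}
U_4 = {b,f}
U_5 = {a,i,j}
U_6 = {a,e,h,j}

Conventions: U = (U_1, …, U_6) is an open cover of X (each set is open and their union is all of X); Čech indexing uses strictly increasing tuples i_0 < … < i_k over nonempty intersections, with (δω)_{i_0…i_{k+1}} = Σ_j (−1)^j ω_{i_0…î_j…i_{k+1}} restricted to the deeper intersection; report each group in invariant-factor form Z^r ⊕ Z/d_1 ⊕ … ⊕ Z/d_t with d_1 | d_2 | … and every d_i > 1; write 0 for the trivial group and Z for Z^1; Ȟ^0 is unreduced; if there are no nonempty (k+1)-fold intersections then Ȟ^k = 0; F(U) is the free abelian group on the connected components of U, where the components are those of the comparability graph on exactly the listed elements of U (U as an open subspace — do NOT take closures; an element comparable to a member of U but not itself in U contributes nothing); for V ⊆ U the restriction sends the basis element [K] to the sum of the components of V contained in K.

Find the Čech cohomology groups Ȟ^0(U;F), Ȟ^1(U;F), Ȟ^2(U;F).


nerve simplices:
  U12={d} U14={f} U15={i} U16={e,h} U23={g} U34={b} U56={a,j}
components per intersection:
  U1: {c,d} {e,h} {f} {i}
  U2: {d} {g}
  U3: {b} {g}
  U4: {b} {f}
  U5: {a,j} {i}
  U6: {a,j} {e,h}
  U12: {d}
  U14: {f}
  U15: {i}
  U16: {e,h}
  U23: {g}
  U34: {b}
  U56: {a,j}
C dims 14,7; δ0: rk 7, SNF 1^7
degree 0: 14−7−0 = 7 → Ȟ^0 ≅ Z^7
degree 1: 7−0−7 = 0 → Ȟ^1 ≅ 0
degree 2: 0−0−0 = 0 → Ȟ^2 ≅ 0

Ȟ^0 = Z^7; Ȟ^1 = 0; Ȟ^2 = 0


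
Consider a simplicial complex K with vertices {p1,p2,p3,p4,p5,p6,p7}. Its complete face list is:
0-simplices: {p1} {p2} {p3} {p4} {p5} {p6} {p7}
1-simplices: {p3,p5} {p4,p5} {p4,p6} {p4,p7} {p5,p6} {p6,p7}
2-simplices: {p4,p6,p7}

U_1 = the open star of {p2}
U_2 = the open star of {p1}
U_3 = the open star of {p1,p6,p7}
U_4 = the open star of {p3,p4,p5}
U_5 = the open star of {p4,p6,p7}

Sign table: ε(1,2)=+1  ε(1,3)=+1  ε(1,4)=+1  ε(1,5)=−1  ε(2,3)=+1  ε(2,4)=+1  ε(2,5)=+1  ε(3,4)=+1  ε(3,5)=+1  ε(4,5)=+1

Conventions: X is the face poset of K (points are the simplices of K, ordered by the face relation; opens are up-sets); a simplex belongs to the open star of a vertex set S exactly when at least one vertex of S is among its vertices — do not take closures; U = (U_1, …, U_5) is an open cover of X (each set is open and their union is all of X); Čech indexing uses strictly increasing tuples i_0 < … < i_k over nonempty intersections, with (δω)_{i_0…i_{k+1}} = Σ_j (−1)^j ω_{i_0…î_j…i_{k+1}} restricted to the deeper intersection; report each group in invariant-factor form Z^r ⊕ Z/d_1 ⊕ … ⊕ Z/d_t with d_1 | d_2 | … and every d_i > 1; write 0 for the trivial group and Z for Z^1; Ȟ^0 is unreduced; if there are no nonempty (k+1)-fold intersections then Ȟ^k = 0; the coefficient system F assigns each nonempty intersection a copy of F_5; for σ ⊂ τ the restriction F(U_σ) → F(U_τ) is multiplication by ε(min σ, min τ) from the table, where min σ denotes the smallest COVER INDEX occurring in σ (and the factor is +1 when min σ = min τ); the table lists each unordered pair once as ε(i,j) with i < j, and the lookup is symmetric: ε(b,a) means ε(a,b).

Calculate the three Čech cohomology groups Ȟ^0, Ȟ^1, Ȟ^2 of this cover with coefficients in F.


nonempty intersections:
  U1={{p2}} U2={{p1}} U3={{p1},{p6},{p7},{p4,p6},{p4,p7},{p5,p6},{p6,p7},{p4,p6,p7}} U4={{p3},{p4},{p5},{p3,p5},{p4,p5},{p4,p6},{p4,p7},{p5,p6},{p4,p6,p7}} U5={{p4},{p6},{p7},{p4,p5},{p4,p6},{p4,p7},{p5,p6},{p6,p7},{p4,p6,p7}}
  U23={{p1}} U34={{p4,p6},{p4,p7},{p5,p6},{p4,p6,p7}} U35={{p6},{p7},{p4,p6},{p4,p7},{p5,p6},{p6,p7},{p4,p6,p7}} U45={{p4},{p4,p5},{p4,p6},{p4,p7},{p5,p6},{p4,p6,p7}}
  U345={{p4,p6},{p4,p7},{p5,p6},{p4,p6,p7}}
C dims 5,4,1; δ0: rk_F5 3; δ1: rk_F5 1
Ȟ^0: (5−3)−0=2 ⇒ Z/5 ⊕ Z/5
Ȟ^1: (4−1)−3=0 ⇒ 0
Ȟ^2: (1−0)−1=0 ⇒ 0

Ȟ^0 ≅ Z/5 ⊕ Z/5; Ȟ^1 ≅ 0; Ȟ^2 ≅ 0


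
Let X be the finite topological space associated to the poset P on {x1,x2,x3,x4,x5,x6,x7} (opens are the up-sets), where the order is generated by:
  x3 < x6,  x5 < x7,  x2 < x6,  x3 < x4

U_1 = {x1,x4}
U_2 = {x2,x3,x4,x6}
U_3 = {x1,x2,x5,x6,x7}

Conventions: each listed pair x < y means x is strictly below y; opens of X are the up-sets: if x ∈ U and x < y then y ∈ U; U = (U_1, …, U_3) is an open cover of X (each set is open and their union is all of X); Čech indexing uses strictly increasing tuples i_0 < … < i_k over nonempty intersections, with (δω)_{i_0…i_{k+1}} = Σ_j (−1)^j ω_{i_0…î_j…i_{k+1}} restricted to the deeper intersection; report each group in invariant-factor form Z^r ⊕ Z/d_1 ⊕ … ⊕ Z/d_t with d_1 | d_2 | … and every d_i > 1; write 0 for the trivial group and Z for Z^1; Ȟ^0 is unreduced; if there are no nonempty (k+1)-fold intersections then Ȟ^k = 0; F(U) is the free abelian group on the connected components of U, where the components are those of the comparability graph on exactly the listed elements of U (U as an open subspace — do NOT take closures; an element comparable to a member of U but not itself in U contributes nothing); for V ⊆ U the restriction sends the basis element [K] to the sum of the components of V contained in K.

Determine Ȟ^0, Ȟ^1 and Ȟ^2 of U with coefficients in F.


nonempty overlaps:
  U12={x4} U13={x1} U23={x2,x6}
components per intersection:
  U1: {x1} {x4}
  U2: {x2,x3,x4,x6}
  U3: {x1} {x2,x6} {x5,x7}
  U12: {x4}
  U13: {x1}
  U23: {x2,x6}
C dims 6,3; δ0: rk 3, SNF 1^3
degree 0: 6−3−0 = 3 → Ȟ^0 ≅ Z^3
degree 1: 3−0−3 = 0 → Ȟ^1 ≅ 0
degree 2: 0−0−0 = 0 → Ȟ^2 ≅ 0

Ȟ^0 ≅ Z^3, Ȟ^1 ≅ 0, Ȟ^2 ≅ 0


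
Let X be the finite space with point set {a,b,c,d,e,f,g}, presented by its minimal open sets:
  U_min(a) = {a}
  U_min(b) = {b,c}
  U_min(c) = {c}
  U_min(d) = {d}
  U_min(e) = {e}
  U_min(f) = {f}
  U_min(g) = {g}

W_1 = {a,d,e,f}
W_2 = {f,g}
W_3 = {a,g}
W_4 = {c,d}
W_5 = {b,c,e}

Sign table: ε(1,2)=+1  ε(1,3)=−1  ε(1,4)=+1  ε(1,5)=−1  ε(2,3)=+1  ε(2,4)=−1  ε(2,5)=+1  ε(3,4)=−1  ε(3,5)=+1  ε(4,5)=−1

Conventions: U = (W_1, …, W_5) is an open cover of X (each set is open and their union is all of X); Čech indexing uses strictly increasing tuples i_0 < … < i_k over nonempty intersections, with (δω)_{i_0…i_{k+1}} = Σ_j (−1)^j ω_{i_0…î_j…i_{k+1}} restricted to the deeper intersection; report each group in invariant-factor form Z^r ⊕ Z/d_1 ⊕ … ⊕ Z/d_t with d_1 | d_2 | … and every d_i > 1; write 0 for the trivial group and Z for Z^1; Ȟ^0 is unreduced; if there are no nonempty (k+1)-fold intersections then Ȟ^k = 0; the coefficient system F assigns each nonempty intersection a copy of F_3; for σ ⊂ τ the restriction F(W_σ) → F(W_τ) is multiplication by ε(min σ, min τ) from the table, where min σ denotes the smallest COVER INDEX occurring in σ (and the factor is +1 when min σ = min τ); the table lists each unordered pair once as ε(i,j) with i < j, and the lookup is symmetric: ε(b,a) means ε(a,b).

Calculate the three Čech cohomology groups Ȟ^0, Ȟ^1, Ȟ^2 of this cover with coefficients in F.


cover nerve:
  W12={f} W13={a} W14={d} W15={e} W23={g} W45={c}
C dims 5,6; δ0: rk_F3 5
Ȟ^0: (5−5)−0=0 ⇒ 0
Ȟ^1: (6−0)−5=1 ⇒ Z/3
Ȟ^2: (0−0)−0=0 ⇒ 0

Ȟ^0(U;F) ≅ 0, Ȟ^1(U;F) ≅ Z/3 and Ȟ^2(U;F) ≅ 0


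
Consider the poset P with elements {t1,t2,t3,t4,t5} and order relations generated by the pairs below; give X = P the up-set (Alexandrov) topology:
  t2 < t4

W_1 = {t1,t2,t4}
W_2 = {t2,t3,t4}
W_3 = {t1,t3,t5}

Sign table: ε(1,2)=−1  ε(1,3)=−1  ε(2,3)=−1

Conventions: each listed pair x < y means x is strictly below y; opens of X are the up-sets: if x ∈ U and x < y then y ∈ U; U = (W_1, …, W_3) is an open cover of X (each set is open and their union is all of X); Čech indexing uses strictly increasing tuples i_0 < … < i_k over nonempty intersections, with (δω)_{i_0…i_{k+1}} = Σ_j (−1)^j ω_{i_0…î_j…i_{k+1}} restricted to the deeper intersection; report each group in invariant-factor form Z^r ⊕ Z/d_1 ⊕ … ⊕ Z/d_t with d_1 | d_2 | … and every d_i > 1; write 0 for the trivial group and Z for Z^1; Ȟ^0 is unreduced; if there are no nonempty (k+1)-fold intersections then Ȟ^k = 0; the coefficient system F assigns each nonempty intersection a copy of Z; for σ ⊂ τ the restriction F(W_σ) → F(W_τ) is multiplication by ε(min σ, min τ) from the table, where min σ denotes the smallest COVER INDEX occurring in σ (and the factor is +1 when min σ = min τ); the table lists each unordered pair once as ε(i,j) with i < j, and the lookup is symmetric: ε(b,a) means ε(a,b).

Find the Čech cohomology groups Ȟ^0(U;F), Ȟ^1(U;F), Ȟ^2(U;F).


Ȟ^0 ≅ 0, Ȟ^1 ≅ Z/2 and Ȟ^2 ≅ 0

intersection data:
  W12={t2,t4} W13={t1} W23={t3}
C dims 3,3; δ0: rk 3, SNF 1^2·2
Ȟ^0 = (3 − 3) − 0 = 0, so Ȟ^0 ≅ 0
Ȟ^1 = (3 − 0) − 3 = 0 plus torsion [2], so Ȟ^1 ≅ Z/2
Ȟ^2 = (0 − 0) − 0 = 0, so Ȟ^2 ≅ 0


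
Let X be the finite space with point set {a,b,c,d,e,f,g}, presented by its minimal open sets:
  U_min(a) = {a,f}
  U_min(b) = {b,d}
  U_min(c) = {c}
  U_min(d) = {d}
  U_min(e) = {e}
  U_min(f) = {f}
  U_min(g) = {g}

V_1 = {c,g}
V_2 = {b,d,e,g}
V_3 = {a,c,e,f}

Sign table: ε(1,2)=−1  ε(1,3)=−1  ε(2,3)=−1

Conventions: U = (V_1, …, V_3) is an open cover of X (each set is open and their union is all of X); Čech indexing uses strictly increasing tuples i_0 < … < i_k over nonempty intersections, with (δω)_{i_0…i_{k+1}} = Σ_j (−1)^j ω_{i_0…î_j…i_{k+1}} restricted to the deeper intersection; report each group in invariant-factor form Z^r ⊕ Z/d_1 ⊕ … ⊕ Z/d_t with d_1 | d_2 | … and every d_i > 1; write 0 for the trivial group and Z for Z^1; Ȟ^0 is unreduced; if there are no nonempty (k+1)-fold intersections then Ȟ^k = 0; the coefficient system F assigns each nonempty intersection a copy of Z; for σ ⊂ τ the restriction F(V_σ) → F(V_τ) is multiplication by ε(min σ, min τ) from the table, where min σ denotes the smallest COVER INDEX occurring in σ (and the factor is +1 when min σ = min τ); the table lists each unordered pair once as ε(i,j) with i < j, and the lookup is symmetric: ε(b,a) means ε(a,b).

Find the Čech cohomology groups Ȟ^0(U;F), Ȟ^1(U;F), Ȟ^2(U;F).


Ȟ^0(U;F) ≅ 0, Ȟ^1(U;F) ≅ Z/2 and Ȟ^2(U;F) ≅ 0

nerve of the cover:
  V12={g} V13={c} V23={e}
C dims 3,3; δ0: rk 3, SNF 1^2·2
Ȟ^0 = (3 − 3) − 0 = 0, so Ȟ^0 ≅ 0
Ȟ^1 = (3 − 0) − 3 = 0 plus torsion [2], so Ȟ^1 ≅ Z/2
Ȟ^2 = (0 − 0) − 0 = 0, so Ȟ^2 ≅ 0


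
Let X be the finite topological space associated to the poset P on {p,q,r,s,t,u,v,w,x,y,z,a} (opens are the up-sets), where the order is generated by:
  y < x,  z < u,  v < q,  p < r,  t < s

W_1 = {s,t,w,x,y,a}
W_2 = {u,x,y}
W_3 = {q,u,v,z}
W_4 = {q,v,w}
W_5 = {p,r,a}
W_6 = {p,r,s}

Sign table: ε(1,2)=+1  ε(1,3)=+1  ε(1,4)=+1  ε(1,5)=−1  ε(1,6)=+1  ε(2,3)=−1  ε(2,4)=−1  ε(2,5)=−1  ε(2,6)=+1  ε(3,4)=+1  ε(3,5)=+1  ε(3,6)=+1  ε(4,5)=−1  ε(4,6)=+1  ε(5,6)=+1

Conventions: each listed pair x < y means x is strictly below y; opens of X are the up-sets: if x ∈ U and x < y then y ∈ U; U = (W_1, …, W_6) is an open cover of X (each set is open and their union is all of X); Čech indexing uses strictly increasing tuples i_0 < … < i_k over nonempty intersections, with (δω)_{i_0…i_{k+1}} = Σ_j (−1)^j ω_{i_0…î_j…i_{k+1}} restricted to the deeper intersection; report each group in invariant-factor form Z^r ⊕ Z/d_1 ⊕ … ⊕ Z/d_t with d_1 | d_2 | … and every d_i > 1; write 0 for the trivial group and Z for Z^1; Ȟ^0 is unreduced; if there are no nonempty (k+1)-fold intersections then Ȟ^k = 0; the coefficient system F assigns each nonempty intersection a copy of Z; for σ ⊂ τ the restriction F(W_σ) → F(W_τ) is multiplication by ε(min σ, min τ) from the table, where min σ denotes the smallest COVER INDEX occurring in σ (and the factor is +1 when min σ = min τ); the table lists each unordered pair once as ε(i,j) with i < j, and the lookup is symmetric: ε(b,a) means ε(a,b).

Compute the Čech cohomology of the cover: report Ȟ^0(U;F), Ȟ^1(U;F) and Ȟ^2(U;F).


nonempty intersections:
  W12={x,y} W14={w} W15={a} W16={s} W23={u} W34={q,v} W56={p,r}
C dims 6,7; δ0: rk 6, SNF 1^5·2
Ȟ^0: (6−6)−0=0 ⇒ 0
Ȟ^1: (7−0)−6=1 plus torsion [2] ⇒ Z ⊕ Z/2
Ȟ^2: (0−0)−0=0 ⇒ 0

Ȟ^0 ≅ 0, Ȟ^1 ≅ Z ⊕ Z/2, Ȟ^2 ≅ 0


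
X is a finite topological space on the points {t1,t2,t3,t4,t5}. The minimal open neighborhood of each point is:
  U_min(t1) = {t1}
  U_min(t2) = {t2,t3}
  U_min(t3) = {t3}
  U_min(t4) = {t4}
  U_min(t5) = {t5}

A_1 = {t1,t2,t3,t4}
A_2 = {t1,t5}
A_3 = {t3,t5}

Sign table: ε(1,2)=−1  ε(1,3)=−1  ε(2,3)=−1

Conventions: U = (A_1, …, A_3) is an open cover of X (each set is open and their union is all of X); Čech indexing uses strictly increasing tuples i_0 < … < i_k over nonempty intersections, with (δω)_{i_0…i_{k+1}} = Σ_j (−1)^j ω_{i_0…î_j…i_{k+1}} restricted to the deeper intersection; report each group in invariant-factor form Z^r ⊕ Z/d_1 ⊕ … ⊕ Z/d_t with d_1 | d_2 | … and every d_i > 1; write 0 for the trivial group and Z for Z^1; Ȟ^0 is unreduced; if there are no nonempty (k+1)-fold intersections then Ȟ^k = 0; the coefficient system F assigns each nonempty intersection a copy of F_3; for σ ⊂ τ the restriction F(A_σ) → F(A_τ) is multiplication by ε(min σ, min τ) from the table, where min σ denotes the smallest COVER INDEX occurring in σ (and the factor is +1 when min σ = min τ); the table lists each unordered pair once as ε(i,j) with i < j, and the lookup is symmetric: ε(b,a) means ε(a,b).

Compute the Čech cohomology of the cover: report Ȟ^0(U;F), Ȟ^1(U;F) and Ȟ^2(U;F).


intersection data:
  A12={t1} A13={t3} A23={t5}
C dims 3,3; δ0: rk_F3 3
Ȟ^0 = (3 − 3) − 0 = 0, so Ȟ^0 ≅ 0
Ȟ^1 = (3 − 0) − 3 = 0, so Ȟ^1 ≅ 0
Ȟ^2 = (0 − 0) − 0 = 0, so Ȟ^2 ≅ 0

Ȟ^0 = 0, Ȟ^1 = 0, Ȟ^2 = 0


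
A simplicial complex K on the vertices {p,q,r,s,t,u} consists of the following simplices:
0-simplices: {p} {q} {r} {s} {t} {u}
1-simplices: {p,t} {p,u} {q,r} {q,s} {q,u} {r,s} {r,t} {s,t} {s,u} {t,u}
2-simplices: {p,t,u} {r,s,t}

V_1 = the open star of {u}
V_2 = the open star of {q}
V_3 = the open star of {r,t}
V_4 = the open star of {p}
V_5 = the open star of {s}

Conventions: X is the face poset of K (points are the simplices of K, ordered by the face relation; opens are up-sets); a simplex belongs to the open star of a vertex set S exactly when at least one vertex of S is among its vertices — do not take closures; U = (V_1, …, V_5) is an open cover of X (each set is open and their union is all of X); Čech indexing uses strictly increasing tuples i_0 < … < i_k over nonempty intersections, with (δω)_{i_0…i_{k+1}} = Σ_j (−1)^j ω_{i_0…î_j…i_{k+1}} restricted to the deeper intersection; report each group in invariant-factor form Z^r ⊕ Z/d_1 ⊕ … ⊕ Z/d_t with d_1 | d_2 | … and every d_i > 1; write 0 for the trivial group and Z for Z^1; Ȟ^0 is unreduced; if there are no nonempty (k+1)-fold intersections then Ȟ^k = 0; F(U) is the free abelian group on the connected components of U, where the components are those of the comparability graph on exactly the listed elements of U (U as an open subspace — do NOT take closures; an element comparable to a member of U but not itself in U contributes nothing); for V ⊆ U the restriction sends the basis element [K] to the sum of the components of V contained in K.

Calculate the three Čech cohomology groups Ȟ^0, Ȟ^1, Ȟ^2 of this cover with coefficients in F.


intersection data:
  V1={{u},{p,u},{q,u},{s,u},{t,u},{p,t,u}} V2={{q},{q,r},{q,s},{q,u}} V3={{r},{t},{p,t},{q,r},{r,s},{r,t},{s,t},{t,u},{p,t,u},{r,s,t}} V4={{p},{p,t},{p,u},{p,t,u}} V5={{s},{q,s},{r,s},{s,t},{s,u},{r,s,t}}
  V12={{q,u}} V13={{t,u},{p,t,u}} V14={{p,u},{p,t,u}} V15={{s,u}} V23={{q,r}} V25={{q,s}} V34={{p,t},{p,t,u}} V35={{r,s},{s,t},{r,s,t}}
  V134={{p,t,u}}
components per intersection:
  V1: {{u},{p,u},{q,u},{s,u},{t,u},{p,t,u}}
  V2: {{q},{q,r},{q,s},{q,u}}
  V3: {{r},{t},{p,t},{q,r},{r,s},{r,t},{s,t},{t,u},{p,t,u},{r,s,t}}
  V4: {{p},{p,t},{p,u},{p,t,u}}
  V5: {{s},{q,s},{r,s},{s,t},{s,u},{r,s,t}}
  V12: {{q,u}}
  V13: {{t,u},{p,t,u}}
  V14: {{p,u},{p,t,u}}
  V15: {{s,u}}
  V23: {{q,r}}
  V25: {{q,s}}
  V34: {{p,t},{p,t,u}}
  V35: {{r,s},{s,t},{r,s,t}}
  V134: {{p,t,u}}
C dims 5,8,1; δ0: rk 4, SNF 1^4; δ1: rk 1, SNF 1^1
Ȟ^0 = (5 − 4) − 0 = 1, so Ȟ^0 ≅ Z
Ȟ^1 = (8 − 1) − 4 = 3, so Ȟ^1 ≅ Z^3
Ȟ^2 = (1 − 0) − 1 = 0, so Ȟ^2 ≅ 0

Ȟ^0 = Z,  Ȟ^1 = Z^3,  Ȟ^2 = 0


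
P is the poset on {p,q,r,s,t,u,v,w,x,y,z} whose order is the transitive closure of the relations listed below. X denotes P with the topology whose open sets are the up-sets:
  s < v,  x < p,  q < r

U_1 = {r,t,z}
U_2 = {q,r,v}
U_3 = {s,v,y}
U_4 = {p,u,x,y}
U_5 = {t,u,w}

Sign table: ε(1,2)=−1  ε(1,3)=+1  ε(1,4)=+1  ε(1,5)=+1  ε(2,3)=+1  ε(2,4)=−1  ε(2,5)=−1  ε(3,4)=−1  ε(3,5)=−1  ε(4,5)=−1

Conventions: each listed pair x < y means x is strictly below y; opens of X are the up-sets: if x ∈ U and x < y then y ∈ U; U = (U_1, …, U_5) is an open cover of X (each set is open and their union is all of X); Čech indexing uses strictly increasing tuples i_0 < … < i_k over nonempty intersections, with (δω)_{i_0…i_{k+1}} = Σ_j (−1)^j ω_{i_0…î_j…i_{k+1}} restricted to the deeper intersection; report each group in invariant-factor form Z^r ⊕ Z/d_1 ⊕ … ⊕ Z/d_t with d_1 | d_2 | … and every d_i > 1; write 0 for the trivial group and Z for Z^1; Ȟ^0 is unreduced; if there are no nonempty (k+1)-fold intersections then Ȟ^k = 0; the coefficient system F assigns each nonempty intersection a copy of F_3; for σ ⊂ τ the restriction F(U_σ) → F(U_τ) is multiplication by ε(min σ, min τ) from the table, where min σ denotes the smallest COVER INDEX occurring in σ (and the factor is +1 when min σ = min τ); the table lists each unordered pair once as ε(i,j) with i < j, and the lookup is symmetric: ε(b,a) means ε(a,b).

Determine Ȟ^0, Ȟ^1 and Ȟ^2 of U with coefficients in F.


Ȟ^0 ≅ 0,  Ȟ^1 ≅ 0,  Ȟ^2 ≅ 0

intersection data:
  U12={r} U15={t} U23={v} U34={y} U45={u}
C dims 5,5; δ0: rk_F3 5
Ȟ^0 = (5 − 5) − 0 = 0, so Ȟ^0 ≅ 0
Ȟ^1 = (5 − 0) − 5 = 0, so Ȟ^1 ≅ 0
Ȟ^2 = (0 − 0) − 0 = 0, so Ȟ^2 ≅ 0


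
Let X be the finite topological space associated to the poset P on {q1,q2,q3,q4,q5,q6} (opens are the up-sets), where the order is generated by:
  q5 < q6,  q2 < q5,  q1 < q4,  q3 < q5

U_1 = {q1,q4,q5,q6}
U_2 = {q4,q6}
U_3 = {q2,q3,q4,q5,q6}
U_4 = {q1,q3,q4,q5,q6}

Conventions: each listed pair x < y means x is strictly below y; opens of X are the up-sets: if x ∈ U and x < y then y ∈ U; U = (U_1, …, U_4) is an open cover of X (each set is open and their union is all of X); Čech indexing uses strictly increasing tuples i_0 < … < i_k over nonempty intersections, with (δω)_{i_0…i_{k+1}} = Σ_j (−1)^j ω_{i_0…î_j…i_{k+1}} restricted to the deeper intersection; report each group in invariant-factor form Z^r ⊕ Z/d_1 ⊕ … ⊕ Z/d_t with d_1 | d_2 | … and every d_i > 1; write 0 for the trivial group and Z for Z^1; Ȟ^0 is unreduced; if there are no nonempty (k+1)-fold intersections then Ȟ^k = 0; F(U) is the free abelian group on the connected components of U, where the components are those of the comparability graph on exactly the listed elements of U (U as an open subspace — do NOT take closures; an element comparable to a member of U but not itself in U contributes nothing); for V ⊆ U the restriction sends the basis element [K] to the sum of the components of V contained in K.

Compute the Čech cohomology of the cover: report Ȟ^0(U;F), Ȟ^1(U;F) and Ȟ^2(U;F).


Ȟ^0(U;F) ≅ Z^2, Ȟ^1(U;F) ≅ 0 and Ȟ^2(U;F) ≅ 0

nerve of the cover:
  U12={q4,q6} U13={q4,q5,q6} U14={q1,q4,q5,q6} U23={q4,q6} U24={q4,q6} U34={q3,q4,q5,q6}
  U123={q4,q6} U124={q4,q6} U134={q4,q5,q6} U234={q4,q6}
  U1234={q4,q6}
components per intersection:
  U1: {q1,q4} {q5,q6}
  U2: {q4} {q6}
  U3: {q2,q3,q5,q6} {q4}
  U4: {q1,q4} {q3,q5,q6}
  U12: {q4} {q6}
  U13: {q4} {q5,q6}
  U14: {q1,q4} {q5,q6}
  U23: {q4} {q6}
  U24: {q4} {q6}
  U34: {q3,q5,q6} {q4}
  U123: {q4} {q6}
  U124: {q4} {q6}
  U134: {q4} {q5,q6}
  U234: {q4} {q6}
  U1234: {q4} {q6}
C dims 8,12,8,2; δ0: rk 6, SNF 1^6; δ1: rk 6, SNF 1^6; δ2: rk 2, SNF 1^2
Ȟ^0 = (8 − 6) − 0 = 2, so Ȟ^0 ≅ Z^2
Ȟ^1 = (12 − 6) − 6 = 0, so Ȟ^1 ≅ 0
Ȟ^2 = (8 − 2) − 6 = 0, so Ȟ^2 ≅ 0


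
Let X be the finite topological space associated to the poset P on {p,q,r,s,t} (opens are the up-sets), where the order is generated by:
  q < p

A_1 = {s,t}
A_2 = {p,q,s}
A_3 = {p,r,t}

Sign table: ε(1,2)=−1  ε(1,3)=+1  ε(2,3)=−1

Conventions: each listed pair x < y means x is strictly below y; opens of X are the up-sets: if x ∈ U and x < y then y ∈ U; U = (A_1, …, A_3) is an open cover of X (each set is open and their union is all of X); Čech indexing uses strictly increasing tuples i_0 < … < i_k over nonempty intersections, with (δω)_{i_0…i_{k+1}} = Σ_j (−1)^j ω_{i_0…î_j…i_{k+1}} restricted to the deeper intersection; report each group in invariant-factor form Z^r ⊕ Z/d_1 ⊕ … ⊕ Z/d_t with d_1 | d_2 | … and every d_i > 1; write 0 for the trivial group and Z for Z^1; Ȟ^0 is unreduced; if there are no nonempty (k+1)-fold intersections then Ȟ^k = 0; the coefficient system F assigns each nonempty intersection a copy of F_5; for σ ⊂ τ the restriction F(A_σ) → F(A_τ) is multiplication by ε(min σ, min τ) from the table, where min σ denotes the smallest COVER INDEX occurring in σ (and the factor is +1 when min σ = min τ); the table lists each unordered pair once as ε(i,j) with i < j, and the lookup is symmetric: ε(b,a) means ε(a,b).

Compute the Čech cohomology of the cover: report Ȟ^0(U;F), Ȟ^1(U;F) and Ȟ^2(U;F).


Ȟ^0 = Z/5; Ȟ^1 = Z/5; Ȟ^2 = 0

cover nerve:
  A12={s} A13={t} A23={p}
C dims 3,3; δ0: rk_F5 2
Ȟ^0: (3−2)−0=1 ⇒ Z/5
Ȟ^1: (3−0)−2=1 ⇒ Z/5
Ȟ^2: (0−0)−0=0 ⇒ 0


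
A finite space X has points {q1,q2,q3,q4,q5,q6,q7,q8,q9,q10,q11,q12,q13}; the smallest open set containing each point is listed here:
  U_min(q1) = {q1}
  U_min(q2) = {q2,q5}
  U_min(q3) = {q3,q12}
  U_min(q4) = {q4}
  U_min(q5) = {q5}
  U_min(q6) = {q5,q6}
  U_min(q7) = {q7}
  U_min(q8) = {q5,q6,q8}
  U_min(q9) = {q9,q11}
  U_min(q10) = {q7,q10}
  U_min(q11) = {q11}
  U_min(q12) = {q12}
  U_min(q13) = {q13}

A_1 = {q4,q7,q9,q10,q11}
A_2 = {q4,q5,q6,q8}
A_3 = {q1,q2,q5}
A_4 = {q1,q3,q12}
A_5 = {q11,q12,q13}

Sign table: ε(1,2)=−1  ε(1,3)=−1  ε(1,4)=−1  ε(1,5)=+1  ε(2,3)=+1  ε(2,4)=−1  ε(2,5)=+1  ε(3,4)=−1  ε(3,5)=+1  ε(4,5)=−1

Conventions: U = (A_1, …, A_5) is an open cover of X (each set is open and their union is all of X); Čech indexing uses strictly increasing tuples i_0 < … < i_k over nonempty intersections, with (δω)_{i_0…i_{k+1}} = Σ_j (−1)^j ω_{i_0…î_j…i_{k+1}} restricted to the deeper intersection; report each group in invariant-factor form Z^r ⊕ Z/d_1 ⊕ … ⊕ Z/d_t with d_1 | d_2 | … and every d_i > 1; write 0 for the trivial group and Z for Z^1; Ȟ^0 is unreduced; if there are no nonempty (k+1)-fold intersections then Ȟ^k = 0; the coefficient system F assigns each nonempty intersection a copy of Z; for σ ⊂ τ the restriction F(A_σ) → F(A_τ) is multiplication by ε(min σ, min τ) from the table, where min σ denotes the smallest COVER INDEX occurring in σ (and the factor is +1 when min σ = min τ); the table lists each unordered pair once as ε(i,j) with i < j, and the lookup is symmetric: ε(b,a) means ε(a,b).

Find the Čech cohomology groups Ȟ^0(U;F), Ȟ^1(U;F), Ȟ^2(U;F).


nerve of the cover:
  A12={q4} A15={q11} A23={q5} A34={q1} A45={q12}
C dims 5,5; δ0: rk 5, SNF 1^4·2
Ȟ^0 = (5 − 5) − 0 = 0, so Ȟ^0 ≅ 0
Ȟ^1 = (5 − 0) − 5 = 0 plus torsion [2], so Ȟ^1 ≅ Z/2
Ȟ^2 = (0 − 0) − 0 = 0, so Ȟ^2 ≅ 0

Ȟ^0 ≅ 0,  Ȟ^1 ≅ Z/2,  Ȟ^2 ≅ 0


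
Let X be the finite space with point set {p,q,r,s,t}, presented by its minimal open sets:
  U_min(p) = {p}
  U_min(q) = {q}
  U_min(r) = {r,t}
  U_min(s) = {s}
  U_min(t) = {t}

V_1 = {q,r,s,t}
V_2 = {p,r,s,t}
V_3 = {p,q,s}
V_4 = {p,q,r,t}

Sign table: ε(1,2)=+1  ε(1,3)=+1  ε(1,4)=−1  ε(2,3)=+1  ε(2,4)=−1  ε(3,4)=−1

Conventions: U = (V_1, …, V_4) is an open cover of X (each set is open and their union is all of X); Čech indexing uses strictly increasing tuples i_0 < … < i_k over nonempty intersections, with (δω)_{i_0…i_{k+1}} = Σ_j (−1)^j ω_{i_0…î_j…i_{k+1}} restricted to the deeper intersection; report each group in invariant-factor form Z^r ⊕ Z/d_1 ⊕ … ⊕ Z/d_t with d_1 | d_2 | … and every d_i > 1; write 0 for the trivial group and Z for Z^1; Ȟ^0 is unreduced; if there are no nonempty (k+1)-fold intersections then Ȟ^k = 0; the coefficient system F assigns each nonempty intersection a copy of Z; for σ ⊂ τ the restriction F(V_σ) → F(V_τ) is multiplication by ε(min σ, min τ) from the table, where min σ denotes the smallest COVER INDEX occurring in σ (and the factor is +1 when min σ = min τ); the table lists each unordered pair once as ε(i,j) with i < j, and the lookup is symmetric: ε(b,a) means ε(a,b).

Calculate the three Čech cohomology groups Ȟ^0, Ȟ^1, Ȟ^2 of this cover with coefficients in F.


Ȟ^0 = Z,  Ȟ^1 = 0,  Ȟ^2 = Z

nonempty intersections:
  V12={r,s,t} V13={q,s} V14={q,r,t} V23={p,s} V24={p,r,t} V34={p,q}
  V123={s} V124={r,t} V134={q} V234={p}
C dims 4,6,4; δ0: rk 3, SNF 1^3; δ1: rk 3, SNF 1^3
Ȟ^0: (4−3)−0=1 ⇒ Z
Ȟ^1: (6−3)−3=0 ⇒ 0
Ȟ^2: (4−0)−3=1 ⇒ Z


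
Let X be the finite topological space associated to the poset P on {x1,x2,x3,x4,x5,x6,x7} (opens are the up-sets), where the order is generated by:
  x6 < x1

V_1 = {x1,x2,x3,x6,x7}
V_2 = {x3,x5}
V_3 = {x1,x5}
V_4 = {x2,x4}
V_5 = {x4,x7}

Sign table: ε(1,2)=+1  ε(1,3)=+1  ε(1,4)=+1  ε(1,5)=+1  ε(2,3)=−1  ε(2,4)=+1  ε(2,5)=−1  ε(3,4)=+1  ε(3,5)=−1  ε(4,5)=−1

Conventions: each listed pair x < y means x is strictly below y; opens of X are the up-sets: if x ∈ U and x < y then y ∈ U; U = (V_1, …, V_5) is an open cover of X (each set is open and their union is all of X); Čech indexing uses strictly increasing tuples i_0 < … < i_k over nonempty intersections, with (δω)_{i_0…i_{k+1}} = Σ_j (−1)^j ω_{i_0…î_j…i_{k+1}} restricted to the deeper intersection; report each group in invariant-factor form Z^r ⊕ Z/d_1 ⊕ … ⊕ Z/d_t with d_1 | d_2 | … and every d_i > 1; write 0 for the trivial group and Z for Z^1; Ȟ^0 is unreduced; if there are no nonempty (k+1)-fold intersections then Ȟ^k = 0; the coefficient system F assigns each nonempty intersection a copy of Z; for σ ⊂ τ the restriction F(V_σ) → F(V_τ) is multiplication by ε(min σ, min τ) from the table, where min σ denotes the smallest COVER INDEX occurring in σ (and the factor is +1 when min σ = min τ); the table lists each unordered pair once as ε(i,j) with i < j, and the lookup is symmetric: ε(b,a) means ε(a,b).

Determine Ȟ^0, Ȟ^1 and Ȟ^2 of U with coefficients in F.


Ȟ^0 ≅ 0, Ȟ^1 ≅ Z ⊕ Z/2, Ȟ^2 ≅ 0

intersection data:
  V12={x3} V13={x1} V14={x2} V15={x7} V23={x5} V45={x4}
C dims 5,6; δ0: rk 5, SNF 1^4·2
Ȟ^0 = (5 − 5) − 0 = 0, so Ȟ^0 ≅ 0
Ȟ^1 = (6 − 0) − 5 = 1 plus torsion [2], so Ȟ^1 ≅ Z ⊕ Z/2
Ȟ^2 = (0 − 0) − 0 = 0, so Ȟ^2 ≅ 0


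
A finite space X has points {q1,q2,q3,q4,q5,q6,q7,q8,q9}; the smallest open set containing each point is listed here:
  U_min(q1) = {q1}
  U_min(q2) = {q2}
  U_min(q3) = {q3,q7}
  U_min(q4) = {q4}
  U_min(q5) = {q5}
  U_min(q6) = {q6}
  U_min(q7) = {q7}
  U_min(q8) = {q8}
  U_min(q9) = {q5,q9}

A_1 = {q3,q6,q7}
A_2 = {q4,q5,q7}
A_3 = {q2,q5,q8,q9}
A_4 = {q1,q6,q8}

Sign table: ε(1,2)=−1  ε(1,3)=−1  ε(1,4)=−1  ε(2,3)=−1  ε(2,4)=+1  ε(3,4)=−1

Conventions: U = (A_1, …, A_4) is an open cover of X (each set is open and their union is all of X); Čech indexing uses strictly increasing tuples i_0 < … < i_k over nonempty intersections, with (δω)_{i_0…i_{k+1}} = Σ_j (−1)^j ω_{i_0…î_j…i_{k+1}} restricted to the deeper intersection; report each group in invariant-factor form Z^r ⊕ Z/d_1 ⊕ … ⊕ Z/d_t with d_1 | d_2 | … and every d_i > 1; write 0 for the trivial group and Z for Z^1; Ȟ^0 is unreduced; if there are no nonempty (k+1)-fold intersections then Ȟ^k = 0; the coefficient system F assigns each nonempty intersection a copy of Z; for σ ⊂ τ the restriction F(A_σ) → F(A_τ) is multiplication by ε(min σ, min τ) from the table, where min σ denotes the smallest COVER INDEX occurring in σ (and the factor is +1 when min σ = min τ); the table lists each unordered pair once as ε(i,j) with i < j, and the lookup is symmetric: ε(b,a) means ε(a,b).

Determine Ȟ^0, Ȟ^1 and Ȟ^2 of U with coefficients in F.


nerve of the cover:
  A12={q7} A14={q6} A23={q5} A34={q8}
C dims 4,4; δ0: rk 3, SNF 1^3
Ȟ^0 = (4 − 3) − 0 = 1, so Ȟ^0 ≅ Z
Ȟ^1 = (4 − 0) − 3 = 1, so Ȟ^1 ≅ Z
Ȟ^2 = (0 − 0) − 0 = 0, so Ȟ^2 ≅ 0

Ȟ^0(U;F) ≅ Z,  Ȟ^1(U;F) ≅ Z,  Ȟ^2(U;F) ≅ 0


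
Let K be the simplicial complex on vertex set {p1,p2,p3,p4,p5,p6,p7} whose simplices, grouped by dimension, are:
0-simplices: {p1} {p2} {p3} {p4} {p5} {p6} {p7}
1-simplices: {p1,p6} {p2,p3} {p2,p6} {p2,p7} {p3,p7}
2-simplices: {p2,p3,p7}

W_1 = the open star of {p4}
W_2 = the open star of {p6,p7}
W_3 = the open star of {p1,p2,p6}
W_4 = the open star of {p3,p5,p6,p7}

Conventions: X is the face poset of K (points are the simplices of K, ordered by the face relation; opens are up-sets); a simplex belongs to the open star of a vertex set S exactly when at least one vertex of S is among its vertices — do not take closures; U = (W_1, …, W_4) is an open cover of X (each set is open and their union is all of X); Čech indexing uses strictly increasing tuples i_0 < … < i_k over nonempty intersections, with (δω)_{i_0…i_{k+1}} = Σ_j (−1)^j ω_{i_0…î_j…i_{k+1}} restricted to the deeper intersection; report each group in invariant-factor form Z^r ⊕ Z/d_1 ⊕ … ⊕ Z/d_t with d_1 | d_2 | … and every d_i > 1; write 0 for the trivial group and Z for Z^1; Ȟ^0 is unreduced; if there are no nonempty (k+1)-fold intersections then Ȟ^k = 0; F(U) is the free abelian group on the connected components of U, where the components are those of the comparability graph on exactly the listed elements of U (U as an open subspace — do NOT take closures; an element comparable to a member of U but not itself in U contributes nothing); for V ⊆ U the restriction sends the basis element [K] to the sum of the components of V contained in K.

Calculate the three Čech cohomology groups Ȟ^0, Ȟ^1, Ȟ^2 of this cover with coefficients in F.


nonempty overlaps:
  W1={{p4}} W2={{p6},{p7},{p1,p6},{p2,p6},{p2,p7},{p3,p7},{p2,p3,p7}} W3={{p1},{p2},{p6},{p1,p6},{p2,p3},{p2,p6},{p2,p7},{p2,p3,p7}} W4={{p3},{p5},{p6},{p7},{p1,p6},{p2,p3},{p2,p6},{p2,p7},{p3,p7},{p2,p3,p7}}
  W23={{p6},{p1,p6},{p2,p6},{p2,p7},{p2,p3,p7}} W24={{p6},{p7},{p1,p6},{p2,p6},{p2,p7},{p3,p7},{p2,p3,p7}} W34={{p6},{p1,p6},{p2,p3},{p2,p6},{p2,p7},{p2,p3,p7}}
  W234={{p6},{p1,p6},{p2,p6},{p2,p7},{p2,p3,p7}}
components per intersection:
  W1: {{p4}}
  W2: {{p6},{p1,p6},{p2,p6}} {{p7},{p2,p7},{p3,p7},{p2,p3,p7}}
  W3: {{p1},{p2},{p6},{p1,p6},{p2,p3},{p2,p6},{p2,p7},{p2,p3,p7}}
  W4: {{p3},{p7},{p2,p3},{p2,p7},{p3,p7},{p2,p3,p7}} {{p5}} {{p6},{p1,p6},{p2,p6}}
  W23: {{p6},{p1,p6},{p2,p6}} {{p2,p7},{p2,p3,p7}}
  W24: {{p6},{p1,p6},{p2,p6}} {{p7},{p2,p7},{p3,p7},{p2,p3,p7}}
  W34: {{p6},{p1,p6},{p2,p6}} {{p2,p3},{p2,p7},{p2,p3,p7}}
  W234: {{p6},{p1,p6},{p2,p6}} {{p2,p7},{p2,p3,p7}}
C dims 7,6,2; δ0: rk 4, SNF 1^4; δ1: rk 2, SNF 1^2
degree 0: 7−4−0 = 3 → Ȟ^0 ≅ Z^3
degree 1: 6−2−4 = 0 → Ȟ^1 ≅ 0
degree 2: 2−0−2 = 0 → Ȟ^2 ≅ 0

Ȟ^0(U;F) ≅ Z^3, Ȟ^1(U;F) ≅ 0, Ȟ^2(U;F) ≅ 0


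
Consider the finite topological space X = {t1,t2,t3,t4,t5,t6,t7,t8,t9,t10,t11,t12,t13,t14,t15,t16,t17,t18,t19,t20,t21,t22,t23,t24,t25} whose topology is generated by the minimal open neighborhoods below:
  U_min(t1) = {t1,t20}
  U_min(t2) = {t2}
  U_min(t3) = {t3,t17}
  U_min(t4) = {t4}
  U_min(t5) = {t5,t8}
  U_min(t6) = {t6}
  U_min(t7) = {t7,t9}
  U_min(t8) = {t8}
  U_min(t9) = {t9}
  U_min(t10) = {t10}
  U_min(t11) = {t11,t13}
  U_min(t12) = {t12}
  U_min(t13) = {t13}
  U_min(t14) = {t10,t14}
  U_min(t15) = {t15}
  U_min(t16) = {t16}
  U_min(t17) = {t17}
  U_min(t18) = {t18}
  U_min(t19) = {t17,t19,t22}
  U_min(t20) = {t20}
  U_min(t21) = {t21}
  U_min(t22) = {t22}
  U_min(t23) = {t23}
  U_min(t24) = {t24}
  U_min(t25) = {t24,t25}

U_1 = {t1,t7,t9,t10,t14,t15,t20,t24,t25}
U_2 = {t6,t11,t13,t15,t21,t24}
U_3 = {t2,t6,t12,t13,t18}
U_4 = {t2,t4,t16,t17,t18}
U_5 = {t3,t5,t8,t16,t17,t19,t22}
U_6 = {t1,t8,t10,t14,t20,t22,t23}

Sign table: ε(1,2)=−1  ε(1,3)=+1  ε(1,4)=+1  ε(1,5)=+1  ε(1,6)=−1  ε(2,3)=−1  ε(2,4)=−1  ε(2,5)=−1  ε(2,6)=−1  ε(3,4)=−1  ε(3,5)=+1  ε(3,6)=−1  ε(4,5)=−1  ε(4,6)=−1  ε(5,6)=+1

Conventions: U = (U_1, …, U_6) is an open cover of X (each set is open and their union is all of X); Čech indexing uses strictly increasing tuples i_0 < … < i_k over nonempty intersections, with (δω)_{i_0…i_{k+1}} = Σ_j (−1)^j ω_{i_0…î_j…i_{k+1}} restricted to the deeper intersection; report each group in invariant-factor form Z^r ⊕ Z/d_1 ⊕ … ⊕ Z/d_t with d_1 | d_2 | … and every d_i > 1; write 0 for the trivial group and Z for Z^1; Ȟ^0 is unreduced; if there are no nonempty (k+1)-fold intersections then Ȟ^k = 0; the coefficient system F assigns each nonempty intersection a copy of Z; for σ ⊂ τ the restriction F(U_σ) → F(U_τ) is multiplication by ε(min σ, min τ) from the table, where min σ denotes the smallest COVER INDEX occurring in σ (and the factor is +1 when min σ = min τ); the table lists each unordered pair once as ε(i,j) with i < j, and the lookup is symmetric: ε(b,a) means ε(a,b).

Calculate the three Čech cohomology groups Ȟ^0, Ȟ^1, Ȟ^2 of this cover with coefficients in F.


Ȟ^0(U;F) ≅ 0; Ȟ^1(U;F) ≅ Z/2; Ȟ^2(U;F) ≅ 0

cover nerve:
  U12={t15,t24} U16={t1,t10,t14,t20} U23={t6,t13} U34={t2,t18} U45={t16,t17} U56={t8,t22}
C dims 6,6; δ0: rk 6, SNF 1^5·2
Ȟ^0: (6−6)−0=0 ⇒ 0
Ȟ^1: (6−0)−6=0 plus torsion [2] ⇒ Z/2
Ȟ^2: (0−0)−0=0 ⇒ 0
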